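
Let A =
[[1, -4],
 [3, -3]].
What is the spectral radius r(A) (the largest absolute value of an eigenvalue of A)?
r(A) = 3

The eigenvalues of A are the roots of its characteristic polynomial. With M = A (coefficients from the trace and determinant):
  p(λ) = det(λ I - M) = λ^2 + 2λ + 9.
For λ^2 + 2λ + 9 the discriminant is -32. It is negative, so the roots are the complex-conjugate pair λ = -1 ± (sqrt(32)/2) i ≈ -1 ± 2.8284i. For a conjugate pair the product of the roots equals the constant term, so |λ|^2 = 9 and |λ| = sqrt(9) = 3.
Thus the eigenvalues (to 4 decimals) are -1 ± 2.8284i (modulus 3). The spectral radius is the largest modulus: r(A) = 3. (Cross-check: r(A) ≤ ||A||_2 ≈ 5.7016; equality holds whenever A is normal, though it can also hold for some non-normal A.)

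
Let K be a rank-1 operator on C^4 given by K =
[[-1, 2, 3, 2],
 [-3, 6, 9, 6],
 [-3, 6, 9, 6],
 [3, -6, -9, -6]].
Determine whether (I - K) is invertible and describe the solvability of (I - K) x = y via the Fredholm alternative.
(I - K) is invertible (det(I - K) = -7 ≠ 0), so for every y in C^4 the equation (I - K) x = y has a unique solution.

K has rank 1, so it is an outer product K = u v^T: every row of K is a multiple of one row vector. Reading off the entries, u = (1, 3, 3, -3) and v = (-1, 2, 3, 2) (row i of K equals u_i·v^T). A rank-one matrix u v^T satisfies K u = u (v·u) and kills the (3)-dimensional subspace v^⊥, so its characteristic polynomial is lambda^3 (lambda - v·u) with v·u = tr K = 8. Hence the eigenvalues of I - K are 1 (multiplicity 3) and 1 - (8) = -7, so det(I - K) = -7. (Direct check: I - K =
[[2, -2, -3, -2],
 [3, -5, -9, -6],
 [3, -6, -8, -6],
 [-3, 6, 9, 7]]
has determinant -7.) The finite-dimensional Fredholm alternative says: either (I - K) is invertible, or ker(I - K) ≠ {0} and then range(I - K) = ker((I - K)^*)^⊥, with dim ker(I - K) = dim ker((I - K)^*). Since det(I - K) ≠ 0, 1 is not an eigenvalue of K and ker(I - K) = {0}, so we are in the first case: for every y there is a unique x = (I - K)^(-1) y. Explicitly, by the Sherman–Morrison formula, (I - u v^T)^(-1) = I + u v^T/(1 - v·u), i.e. (I - K)^(-1) = I + K/(-7).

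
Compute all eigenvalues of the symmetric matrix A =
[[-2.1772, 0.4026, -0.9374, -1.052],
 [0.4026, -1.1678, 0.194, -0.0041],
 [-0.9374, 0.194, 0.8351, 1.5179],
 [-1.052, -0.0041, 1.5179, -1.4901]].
sigma(A) ≈ {-3, -2, -1, 2}

A is real symmetric, so its spectrum consists of real eigenvalues. Expanding the characteristic polynomial of the displayed matrix gives
  det(λ I - A) = p(λ) = λ^4 + (4)λ^3 + (-1)λ^2 + (-16)λ + (-12).
Solving p(λ) = 0 yields eigenvalues ≈ -3, -2, -1, 2. (A is shown rounded to 4 decimals, so these recover the underlying integer eigenvalues to within that precision.)
Verification: the trace of A = -4 equals the sum of eigenvalues -4, and det(A) ≈ -12.0004 matches the eigenvalue product -12.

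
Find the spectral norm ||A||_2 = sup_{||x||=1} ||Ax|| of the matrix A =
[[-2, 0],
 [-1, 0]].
||A||_2 = sqrt(5) ≈ 2.2361 (= sqrt(largest eigenvalue of A^T A))

||A||_2 = sigma_max(A) = sqrt(lambda_max(A^T A)). Form the symmetric matrix M = A^T A =
[[5, 0],
 [0, 0]].
Its characteristic polynomial (trace, determinant of M give the coefficients) is
  p(λ) = det(λ I - M) = λ^2 - 5λ.
For λ^2 - 5λ the discriminant is 25. It is a perfect square (5^2), so the roots are rational: λ = (5 ± 5)/2 = 5, 0.
So the eigenvalues of A^T A are ≈ 0, 5 (all ≥ 0, as they must be for A^T A). The largest is λ_max = 5, hence ||A||_2 = sqrt(λ_max) = sqrt(5) ≈ 2.2361.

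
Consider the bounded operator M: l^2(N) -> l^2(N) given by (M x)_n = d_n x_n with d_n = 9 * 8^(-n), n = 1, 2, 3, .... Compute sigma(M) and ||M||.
sigma(M) = {9 * 8^(-n) : n ≥ 1} ∪ {0}; ||M|| = 9/8

A bounded diagonal operator on l^2 with diagonal entries d_n has spectrum equal to the closure of {d_n : n ≥ 1}: every d_n is an eigenvalue (with eigenvector e_n), so {d_n} ⊂ sigma(M); the spectrum is closed, so its closure is too; and for lambda not in the closure, (M - lambda I) has bounded inverse (the diagonal entries 1/(d_n - lambda) are bounded). For our sequence d_n = 9 * 8^(-n), n = 1, 2, 3, ...:
  - {d_n} = {9 * 8^(-n) : n ≥ 1}; the only limit point is 0
  - closure = {9 * 8^(-n) : n ≥ 1} ∪ {0}
For the norm: a diagonal operator has ||M|| = sup_n |d_n|. Here d_n = 9 * 8^(-n) is positive and decreasing, so sup_n |d_n| = d_1 = 9/8. So ||M|| = 9/8.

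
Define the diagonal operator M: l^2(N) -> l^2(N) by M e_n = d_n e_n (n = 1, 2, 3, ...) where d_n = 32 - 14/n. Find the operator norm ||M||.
||M|| = 32

For a diagonal operator on l^2 with entries d_n, ||M|| = sup_n |d_n|. Here d_1 = 18, d_2 = 25, ..., and d_n = 32 - 14/n increases monotonically toward 32. All terms lie in [18, 32), so |d_n| = d_n and the supremum is the limit 32, which is not attained by any individual d_n. Hence ||M|| = 32.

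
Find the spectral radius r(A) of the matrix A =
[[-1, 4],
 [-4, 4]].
r(A) = sqrt(12) ≈ 3.4641

The eigenvalues of A are the roots of its characteristic polynomial. With M = A (coefficients from the trace and determinant):
  p(λ) = det(λ I - M) = λ^2 - 3λ + 12.
For λ^2 - 3λ + 12 the discriminant is -39. It is negative, so the roots are the complex-conjugate pair λ = 3/2 ± (sqrt(39)/2) i ≈ 1.5 ± 3.1225i. For a conjugate pair the product of the roots equals the constant term, so |λ|^2 = 12 and |λ| = sqrt(12) ≈ 3.4641.
Thus the eigenvalues (to 4 decimals) are 1.5 ± 3.1225i (modulus 3.4641). The spectral radius is the largest modulus: r(A) = sqrt(12) ≈ 3.4641. (Cross-check: r(A) ≤ ||A||_2 ≈ 6.772; equality holds whenever A is normal, though it can also hold for some non-normal A.)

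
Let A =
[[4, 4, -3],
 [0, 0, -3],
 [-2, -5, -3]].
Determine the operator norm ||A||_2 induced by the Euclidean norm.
||A||_2 ≈ 7.6528 (= sqrt(largest eigenvalue of A^T A))

||A||_2 = sigma_max(A) = sqrt(lambda_max(A^T A)). Form the symmetric matrix M = A^T A =
[[20, 26, -6],
 [26, 41, 3],
 [-6, 3, 27]].
Its characteristic polynomial (trace, sum of principal 2x2 minors, determinant of M give the coefficients) is
  p(λ) = det(λ I - M) = λ^3 - 88λ^2 + 1746λ - 1296.
No integer candidate from the rational root theorem (±divisors of 1296) is a root, so the roots are irrational. The cubic discriminant is Δ = 2323072224 > 0, so there are three distinct real roots. p(0) = -1296 and p(1) = 363 have opposite signs, so a root lies in (0, 1); Newton's method refines it to λ ≈ 0.772. p(28) = 552 and p(29) = -281 have opposite signs, so a root lies in (28, 29); Newton's method refines it to λ ≈ 28.6633. p(58) = -948 and p(59) = 769 have opposite signs, so a root lies in (58, 59); Newton's method refines it to λ ≈ 58.5647. Check (Vieta): the three roots sum to 88, matching tr M = 88.
So the eigenvalues of A^T A are ≈ 0.772, 28.6633, 58.5647 (all ≥ 0, as they must be for A^T A). The largest is λ_max ≈ 58.5647, hence ||A||_2 = sqrt(λ_max) ≈ 7.6528.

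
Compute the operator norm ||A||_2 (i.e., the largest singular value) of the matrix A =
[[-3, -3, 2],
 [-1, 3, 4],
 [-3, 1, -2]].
||A||_2 = sqrt((40 + sqrt(192))/2) ≈ 5.1892 (= sqrt(largest eigenvalue of A^T A))

||A||_2 = sigma_max(A) = sqrt(lambda_max(A^T A)). Form the symmetric matrix M = A^T A =
[[19, 3, -4],
 [3, 19, 4],
 [-4, 4, 24]].
Its characteristic polynomial (trace, sum of principal 2x2 minors, determinant of M give the coefficients) is
  p(λ) = det(λ I - M) = λ^3 - 62λ^2 + 1232λ - 7744.
By the rational root theorem any rational root is an integer divisor of 7744. Testing λ = 22: p(22) = 10648 - 30008 + 27104 - 7744 = 0, so λ = 22 is a root. Dividing out (λ - 22) leaves p(λ) = (λ - 22)(λ^2 - 40λ + 352). For λ^2 - 40λ + 352 the discriminant is 192. It is nonnegative but not a perfect square, so the roots are real and irrational: λ = (40 ± sqrt(192))/2 ≈ 26.9282, 13.0718.
So the eigenvalues of A^T A are ≈ 13.0718, 22, 26.9282 (all ≥ 0, as they must be for A^T A). The largest is λ_max = (40 + sqrt(192))/2 ≈ 26.9282, hence ||A||_2 = sqrt(λ_max) = sqrt((40 + sqrt(192))/2) ≈ 5.1892.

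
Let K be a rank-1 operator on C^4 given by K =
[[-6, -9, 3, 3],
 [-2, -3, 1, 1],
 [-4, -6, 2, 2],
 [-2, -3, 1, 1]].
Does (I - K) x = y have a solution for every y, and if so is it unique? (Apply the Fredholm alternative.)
(I - K) is invertible (det(I - K) = 7 ≠ 0), so for every y in C^4 the equation (I - K) x = y has a unique solution.

K has rank 1, so it is an outer product K = u v^T: every row of K is a multiple of one row vector. Reading off the entries, u = (-3, -1, -2, -1) and v = (2, 3, -1, -1) (row i of K equals u_i·v^T). A rank-one matrix u v^T satisfies K u = u (v·u) and kills the (3)-dimensional subspace v^⊥, so its characteristic polynomial is lambda^3 (lambda - v·u) with v·u = tr K = -6. Hence the eigenvalues of I - K are 1 (multiplicity 3) and 1 - (-6) = 7, so det(I - K) = 7. (Direct check: I - K =
[[7, 9, -3, -3],
 [2, 4, -1, -1],
 [4, 6, -1, -2],
 [2, 3, -1, 0]]
has determinant 7.) The finite-dimensional Fredholm alternative says: either (I - K) is invertible, or ker(I - K) ≠ {0} and then range(I - K) = ker((I - K)^*)^⊥, with dim ker(I - K) = dim ker((I - K)^*). Since det(I - K) ≠ 0, 1 is not an eigenvalue of K and ker(I - K) = {0}, so we are in the first case: for every y there is a unique x = (I - K)^(-1) y. Explicitly, by the Sherman–Morrison formula, (I - u v^T)^(-1) = I + u v^T/(1 - v·u), i.e. (I - K)^(-1) = I + K/(7).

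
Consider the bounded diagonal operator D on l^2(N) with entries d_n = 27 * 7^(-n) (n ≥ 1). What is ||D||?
||D|| = 27/7 (attained at n = 1)

For D diagonal, ||D|| = sup_n |d_n|. The sequence d_n = 27 * 7^(-n) is positive and strictly decreasing (ratio 7^(-1) < 1), so the supremum is d_1 = 27/7. Hence ||D|| = 27/7.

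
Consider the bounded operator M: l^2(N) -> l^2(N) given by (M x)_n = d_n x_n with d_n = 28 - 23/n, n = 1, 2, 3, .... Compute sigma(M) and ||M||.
sigma(M) = {28 - 23/n : n ≥ 1} ∪ {28}; ||M|| = 28

A bounded diagonal operator on l^2 with diagonal entries d_n has spectrum equal to the closure of {d_n : n ≥ 1}: every d_n is an eigenvalue (with eigenvector e_n), so {d_n} ⊂ sigma(M); the spectrum is closed, so its closure is too; and for lambda not in the closure, (M - lambda I) has bounded inverse (the diagonal entries 1/(d_n - lambda) are bounded). For our sequence d_n = 28 - 23/n, n = 1, 2, 3, ...:
  - {d_n} = {28 - 23/n : n ≥ 1}; the only limit point is 28
  - closure = {28 - 23/n : n ≥ 1} ∪ {28}
For the norm: a diagonal operator has ||M|| = sup_n |d_n|. Here d_n = 28 - 23/n increases monotonically from d_1 = 5 toward 28, with all terms in [5, 28); so sup_n |d_n| = 28 (the supremum is the limit, not attained). So ||M|| = 28.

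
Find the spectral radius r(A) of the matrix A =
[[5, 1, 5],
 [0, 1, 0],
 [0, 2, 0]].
r(A) = 5

The eigenvalues of A are the roots of its characteristic polynomial. With M = A (coefficients from the trace, the sum of principal 2x2 minors, and det A):
  p(λ) = det(λ I - M) = λ^3 - 6λ^2 + 5λ.
The constant term is 0, so λ = 0 is a root. Dividing out λ leaves p(λ) = λ(λ^2 - 6λ + 5). For λ^2 - 6λ + 5 the discriminant is 16. It is a perfect square (4^2), so the roots are rational: λ = (6 ± 4)/2 = 5, 1.
Thus the eigenvalues (to 4 decimals) are 5 (modulus 5); 1 (modulus 1); 0 (modulus 0). The spectral radius is the largest modulus: r(A) = 5. (Cross-check: r(A) ≤ ||A||_2 ≈ 7.149; equality holds whenever A is normal, though it can also hold for some non-normal A.)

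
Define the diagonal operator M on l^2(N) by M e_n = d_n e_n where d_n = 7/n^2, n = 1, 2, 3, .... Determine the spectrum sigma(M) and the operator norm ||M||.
sigma(M) = {7/n^2 : n ≥ 1} ∪ {0}; ||M|| = 7

A bounded diagonal operator on l^2 with diagonal entries d_n has spectrum equal to the closure of {d_n : n ≥ 1}: every d_n is an eigenvalue (with eigenvector e_n), so {d_n} ⊂ sigma(M); the spectrum is closed, so its closure is too; and for lambda not in the closure, (M - lambda I) has bounded inverse (the diagonal entries 1/(d_n - lambda) are bounded). For our sequence d_n = 7/n^2, n = 1, 2, 3, ...:
  - {d_n} = {7/n^2 : n ≥ 1}; the only limit point is 0
  - closure = {7/n^2 : n ≥ 1} ∪ {0}
For the norm: a diagonal operator has ||M|| = sup_n |d_n|. Here d_n = 7/n^2 is positive and decreasing, so sup_n |d_n| = d_1 = 7. So ||M|| = 7.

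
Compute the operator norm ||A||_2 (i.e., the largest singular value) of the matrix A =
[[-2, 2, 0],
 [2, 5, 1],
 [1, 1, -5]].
||A||_2 ≈ 5.6786 (= sqrt(largest eigenvalue of A^T A))

||A||_2 = sigma_max(A) = sqrt(lambda_max(A^T A)). Form the symmetric matrix M = A^T A =
[[9, 7, -3],
 [7, 30, 0],
 [-3, 0, 26]].
Its characteristic polynomial (trace, sum of principal 2x2 minors, determinant of M give the coefficients) is
  p(λ) = det(λ I - M) = λ^3 - 65λ^2 + 1226λ - 5476.
No integer candidate from the rational root theorem (±divisors of 5476) is a root, so the roots are irrational. The cubic discriminant is Δ = 9271764 > 0, so there are three distinct real roots. p(6) = -244 and p(7) = 264 have opposite signs, so a root lies in (6, 7); Newton's method refines it to λ ≈ 6.4581. p(26) = 36 and p(27) = -76 have opposite signs, so a root lies in (26, 27); Newton's method refines it to λ ≈ 26.2949. p(32) = -36 and p(33) = 134 have opposite signs, so a root lies in (32, 33); Newton's method refines it to λ ≈ 32.247. Check (Vieta): the three roots sum to 65, matching tr M = 65.
So the eigenvalues of A^T A are ≈ 6.4581, 26.2949, 32.247 (all ≥ 0, as they must be for A^T A). The largest is λ_max ≈ 32.247, hence ||A||_2 = sqrt(λ_max) ≈ 5.6786.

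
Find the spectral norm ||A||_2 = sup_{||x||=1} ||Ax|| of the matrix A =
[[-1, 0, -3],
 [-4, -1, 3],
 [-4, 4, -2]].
||A||_2 ≈ 6.3752 (= sqrt(largest eigenvalue of A^T A))

||A||_2 = sigma_max(A) = sqrt(lambda_max(A^T A)). Form the symmetric matrix M = A^T A =
[[33, -12, -1],
 [-12, 17, -11],
 [-1, -11, 22]].
Its characteristic polynomial (trace, sum of principal 2x2 minors, determinant of M give the coefficients) is
  p(λ) = det(λ I - M) = λ^3 - 72λ^2 + 1395λ - 4900.
No integer candidate from the rational root theorem (±divisors of 4900) is a root, so the roots are irrational. The cubic discriminant is Δ = 124251300 > 0, so there are three distinct real roots. p(4) = -408 and p(5) = 400 have opposite signs, so a root lies in (4, 5); Newton's method refines it to λ ≈ 4.4869. p(26) = 274 and p(27) = -40 have opposite signs, so a root lies in (26, 27); Newton's method refines it to λ ≈ 26.8698. p(40) = -300 and p(41) = 184 have opposite signs, so a root lies in (40, 41); Newton's method refines it to λ ≈ 40.6434. Check (Vieta): the three roots sum to 72, matching tr M = 72.
So the eigenvalues of A^T A are ≈ 4.4869, 26.8698, 40.6434 (all ≥ 0, as they must be for A^T A). The largest is λ_max ≈ 40.6434, hence ||A||_2 = sqrt(λ_max) ≈ 6.3752.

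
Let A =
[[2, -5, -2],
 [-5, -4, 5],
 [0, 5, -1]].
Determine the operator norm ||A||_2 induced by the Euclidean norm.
||A||_2 ≈ 8.9687 (= sqrt(largest eigenvalue of A^T A))

||A||_2 = sigma_max(A) = sqrt(lambda_max(A^T A)). Form the symmetric matrix M = A^T A =
[[29, 10, -29],
 [10, 66, -15],
 [-29, -15, 30]].
Its characteristic polynomial (trace, sum of principal 2x2 minors, determinant of M give the coefficients) is
  p(λ) = det(λ I - M) = λ^3 - 125λ^2 + 3598λ - 1089.
No integer candidate from the rational root theorem (±divisors of 1089) is a root, so the roots are irrational. The cubic discriminant is Δ = 16238096865 > 0, so there are three distinct real roots. p(0) = -1089 and p(1) = 2385 have opposite signs, so a root lies in (0, 1); Newton's method refines it to λ ≈ 0.3059. p(44) = 407 and p(45) = -1179 have opposite signs, so a root lies in (44, 45); Newton's method refines it to λ ≈ 44.2556. p(80) = -1249 and p(81) = 1665 have opposite signs, so a root lies in (80, 81); Newton's method refines it to λ ≈ 80.4385. Check (Vieta): the three roots sum to 125, matching tr M = 125.
So the eigenvalues of A^T A are ≈ 0.3059, 44.2556, 80.4385 (all ≥ 0, as they must be for A^T A). The largest is λ_max ≈ 80.4385, hence ||A||_2 = sqrt(λ_max) ≈ 8.9687.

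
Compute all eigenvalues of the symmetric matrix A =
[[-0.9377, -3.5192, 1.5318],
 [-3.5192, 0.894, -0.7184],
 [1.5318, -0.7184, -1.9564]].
sigma(A) ≈ {-4, -2, 4}

A is real symmetric, so its spectrum consists of real eigenvalues. Expanding the characteristic polynomial of the displayed matrix gives
  det(λ I - A) = p(λ) = λ^3 + (2)λ^2 + (-16)λ + (-32.0012).
Solving p(λ) = 0 yields eigenvalues ≈ -4, -2, 4. (A is shown rounded to 4 decimals, so these recover the underlying integer eigenvalues to within that precision.)
Verification: the trace of A = -2 equals the sum of eigenvalues -2, and det(A) ≈ 32.0012 matches the eigenvalue product 32.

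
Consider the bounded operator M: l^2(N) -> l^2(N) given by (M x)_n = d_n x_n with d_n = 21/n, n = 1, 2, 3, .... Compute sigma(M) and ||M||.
sigma(M) = {21/n : n ≥ 1} ∪ {0}; ||M|| = 21

A bounded diagonal operator on l^2 with diagonal entries d_n has spectrum equal to the closure of {d_n : n ≥ 1}: every d_n is an eigenvalue (with eigenvector e_n), so {d_n} ⊂ sigma(M); the spectrum is closed, so its closure is too; and for lambda not in the closure, (M - lambda I) has bounded inverse (the diagonal entries 1/(d_n - lambda) are bounded). For our sequence d_n = 21/n, n = 1, 2, 3, ...:
  - {d_n} = {21/n : n ≥ 1}; the only limit point is 0
  - closure = {21/n : n ≥ 1} ∪ {0}
For the norm: a diagonal operator has ||M|| = sup_n |d_n|. Here d_n = 21/n is positive and decreasing, so sup_n |d_n| = d_1 = 21. So ||M|| = 21.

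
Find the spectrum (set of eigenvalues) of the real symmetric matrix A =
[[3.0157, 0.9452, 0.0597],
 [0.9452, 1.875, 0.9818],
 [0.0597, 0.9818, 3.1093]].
sigma(A) ≈ {1, 3, 4}

A is real symmetric, so its spectrum consists of real eigenvalues. Expanding the characteristic polynomial of the displayed matrix gives
  det(λ I - A) = p(λ) = λ^3 + (-8)λ^2 + (19)λ + (-12).
Solving p(λ) = 0 yields eigenvalues ≈ 1, 3, 4. (A is shown rounded to 4 decimals, so these recover the underlying integer eigenvalues to within that precision.)
Verification: the trace of A = 8 equals the sum of eigenvalues 8, and det(A) ≈ 12.0007 matches the eigenvalue product 12.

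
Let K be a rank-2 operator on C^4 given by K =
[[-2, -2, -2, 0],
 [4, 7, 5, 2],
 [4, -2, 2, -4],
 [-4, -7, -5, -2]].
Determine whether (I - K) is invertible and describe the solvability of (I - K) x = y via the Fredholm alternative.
(I - K) is invertible (det(I - K) = -2 ≠ 0), so for every y in C^4 the equation (I - K) x = y has a unique solution.

K has rank 2 and factors as K = U V^T = u1 v1^T + u2 v2^T with u1 = (0, 1, -2, -1), v1 = (-2, 1, -1, 2), u2 = (1, -3, 0, 3), v2 = (-2, -2, -2, 0) (multiplying out reproduces the displayed K). The nonzero eigenvalues of U V^T coincide with those of the 2 x 2 matrix G = V^T U = [[v1·u1, v1·u2], [v2·u1, v2·u2]] = [[1, 1], [2, 4]], and by the Sylvester determinant identity det(I_4 - U V^T) = det(I_2 - V^T U) = det([[0, -1], [-2, -3]]) = (0)(-3) - (-1)(-2) = -2. (Direct check: I - K =
[[3, 2, 2, 0],
 [-4, -6, -5, -2],
 [-4, 2, -1, 4],
 [4, 7, 5, 3]]
has determinant -2.) The finite-dimensional Fredholm alternative says: either (I - K) is invertible, or ker(I - K) ≠ {0} and then range(I - K) = ker((I - K)^*)^⊥, with dim ker(I - K) = dim ker((I - K)^*). Since det(I - K) ≠ 0, 1 is not an eigenvalue of K and ker(I - K) = {0}, so we are in the first case: for every y there is a unique x = (I - K)^(-1) y. (Explicitly, by the Woodbury identity, (I - U V^T)^(-1) = I + U (I_2 - G)^(-1) V^T.)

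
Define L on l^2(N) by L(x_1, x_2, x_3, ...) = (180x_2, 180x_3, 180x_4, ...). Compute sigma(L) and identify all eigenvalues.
sigma(L) = closed disk {z in C : |z| ≤ 180}; sigma_p(L) = open disk {z in C : |z| < 180}

Note L = 180·V where V is the unit left shift (V x)_k = x_{k+1}; so sigma(L) = 180·sigma(V) and ||L|| = 180||V||. ||L x||^2 = 32400sum_{k≥2} |x_k|^2 ≤ 32400||x||^2, with equality on {x : x_1 = 0}, so ||L|| = 180. For any lambda with |lambda| < 180, set r = lambda/180 (|r| < 1); the vector x = (1, r, r^2, ...) is in l^2 and satisfies L x = 180(r, r^2, ...) = lambda x, so lambda is an eigenvalue. On the boundary |lambda| = 180 the geometric series diverges, so no l^2 eigenvector exists, but these lambda lie in the approximate point spectrum. Hence sigma(L) is the closed disk of radius 180 and sigma_p(L) is the open disk.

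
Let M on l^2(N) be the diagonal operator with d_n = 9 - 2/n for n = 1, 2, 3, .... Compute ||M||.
||M|| = 9

For a diagonal operator on l^2 with entries d_n, ||M|| = sup_n |d_n|. Here d_1 = 7, d_2 = 8, ..., and d_n = 9 - 2/n increases monotonically toward 9. All terms lie in [7, 9), so |d_n| = d_n and the supremum is the limit 9, which is not attained by any individual d_n. Hence ||M|| = 9.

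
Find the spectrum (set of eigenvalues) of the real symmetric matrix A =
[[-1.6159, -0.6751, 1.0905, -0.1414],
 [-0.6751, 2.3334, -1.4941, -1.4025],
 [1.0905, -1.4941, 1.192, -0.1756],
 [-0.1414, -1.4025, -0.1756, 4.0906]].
sigma(A) ≈ {-2, 0, 3, 5}

A is real symmetric, so its spectrum consists of real eigenvalues. Expanding the characteristic polynomial of the displayed matrix gives
  det(λ I - A) = p(λ) = λ^4 + (-6)λ^3 + (-1)λ^2 + (30)λ + (-0.0012).
Solving p(λ) = 0 yields eigenvalues ≈ -2, 0, 3, 5. (A is shown rounded to 4 decimals, so these recover the underlying integer eigenvalues to within that precision.)
Verification: the trace of A = 6 equals the sum of eigenvalues 6, and det(A) ≈ -0.0012 matches the eigenvalue product 0.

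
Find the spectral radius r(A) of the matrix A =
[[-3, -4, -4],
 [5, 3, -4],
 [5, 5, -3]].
r(A) ≈ 6.9945

The eigenvalues of A are the roots of its characteristic polynomial. With M = A (coefficients from the trace, the sum of principal 2x2 minors, and det A):
  p(λ) = det(λ I - M) = λ^3 + 3λ^2 + 51λ + 53.
No integer candidate from the rational root theorem (±divisors of 53) is a root, so the roots are irrational. The cubic discriminant is Δ = -442800 < 0, so there is one real root and a complex-conjugate pair. p(-2) = -45 and p(-1) = 4 have opposite signs, so a root lies in (-2, -1); Newton's method refines it to λ ≈ -1.0833. Dividing out (λ - (-1.0833)) leaves approximately λ^2 + 1.9167λ + 48.9236. For λ^2 + 1.9167λ + 48.9236 the discriminant is -192.0208. It is negative, so the remaining roots are the complex-conjugate pair λ ≈ -0.9583 ± 6.9286i. Their product equals the constant term, so |λ|^2 ≈ 48.9236 and |λ| ≈ 6.9945.
Thus the eigenvalues (to 4 decimals) are -1.0833 (modulus 1.0833); -0.9583 ± 6.9286i (modulus 6.9945). The spectral radius is the largest modulus: r(A) ≈ 6.9945. (Cross-check: r(A) ≤ ||A||_2 ≈ 10.7147; equality holds whenever A is normal, though it can also hold for some non-normal A.)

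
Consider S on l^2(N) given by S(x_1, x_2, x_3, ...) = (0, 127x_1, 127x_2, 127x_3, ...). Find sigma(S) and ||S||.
sigma(S) = closed disk {z in C : |z| ≤ 127}; ||S|| = 127

Note S = 127·U where U is the unit right shift (U x)_k = x_{k-1} (with x_0 := 0); so ||S|| = 127||U|| and sigma(S) = 127·sigma(U). ||S x||^2 = sum_{k≥1} |127x_k|^2 = 16129||x||^2, so ||S|| = 127 and sigma(S) ⊂ {|z| ≤ 127}. For any |lambda| < 127, the equation (S - lambda I) x = 0 forces x_1 = 0, then 127x_k = lambda x_{k+1} ⇒ x = 0, so S has no eigenvalues. But (S - lambda I) is not surjective for |lambda| < 127: solving (S - lambda I) x = e_1 would require x_n proportional to (lambda/127)^(-n), which is not in l^2. So every |lambda| < 127 lies in the residual spectrum. The boundary |lambda| = 127 is in the approximate point spectrum (the spectrum is closed). Hence sigma(S) is the closed disk of radius 127.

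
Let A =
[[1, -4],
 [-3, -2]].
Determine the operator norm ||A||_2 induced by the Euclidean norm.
||A||_2 = sqrt((30 + sqrt(116))/2) ≈ 4.515 (= sqrt(largest eigenvalue of A^T A))

||A||_2 = sigma_max(A) = sqrt(lambda_max(A^T A)). Form the symmetric matrix M = A^T A =
[[10, 2],
 [2, 20]].
Its characteristic polynomial (trace, determinant of M give the coefficients) is
  p(λ) = det(λ I - M) = λ^2 - 30λ + 196.
For λ^2 - 30λ + 196 the discriminant is 116. It is nonnegative but not a perfect square, so the roots are real and irrational: λ = (30 ± sqrt(116))/2 ≈ 20.3852, 9.6148.
So the eigenvalues of A^T A are ≈ 9.6148, 20.3852 (all ≥ 0, as they must be for A^T A). The largest is λ_max = (30 + sqrt(116))/2 ≈ 20.3852, hence ||A||_2 = sqrt(λ_max) = sqrt((30 + sqrt(116))/2) ≈ 4.515.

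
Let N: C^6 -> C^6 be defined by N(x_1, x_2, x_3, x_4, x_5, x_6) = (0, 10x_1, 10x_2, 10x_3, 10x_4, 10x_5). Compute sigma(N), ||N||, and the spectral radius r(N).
sigma(N) = {0}; ||N|| = 10; r(N) = 0. (N is nilpotent with N^6 = 0.)

On C^6, N is a strictly lower-triangular matrix with 10 on the subdiagonal and zeros elsewhere, so its characteristic polynomial is lambda^6 and every eigenvalue is 0: sigma(N) = {0}. For the operator norm, N e_i = 10e_{i+1} for i = 1, ..., 5 and N e_6 = 0, so the singular values of N are 10 (with multiplicity 5) and 0; hence ||N|| = 10. The spectral radius r(N) = max|lambda| = 0. Note ||N|| > r(N) — characteristic of non-normal nilpotent operators. Indeed N^6 = 0.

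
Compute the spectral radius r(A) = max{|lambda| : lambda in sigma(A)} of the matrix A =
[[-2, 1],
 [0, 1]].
r(A) = 2

The eigenvalues of A are the roots of its characteristic polynomial. With M = A (coefficients from the trace and determinant):
  p(λ) = det(λ I - M) = λ^2 + λ - 2.
For λ^2 + λ - 2 the discriminant is 9. It is a perfect square (3^2), so the roots are rational: λ = (-1 ± 3)/2 = 1, -2.
Thus the eigenvalues (to 4 decimals) are 1 (modulus 1); -2 (modulus 2). The spectral radius is the largest modulus: r(A) = 2. (Cross-check: r(A) ≤ ||A||_2 ≈ 2.2882; equality holds whenever A is normal, though it can also hold for some non-normal A.)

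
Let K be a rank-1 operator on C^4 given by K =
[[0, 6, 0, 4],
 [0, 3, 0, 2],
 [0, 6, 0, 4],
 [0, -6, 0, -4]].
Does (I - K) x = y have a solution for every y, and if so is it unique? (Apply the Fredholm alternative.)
(I - K) is invertible (det(I - K) = 2 ≠ 0), so for every y in C^4 the equation (I - K) x = y has a unique solution.

K has rank 1, so it is an outer product K = u v^T: every row of K is a multiple of one row vector. Reading off the entries, u = (2, 1, 2, -2) and v = (0, 3, 0, 2) (row i of K equals u_i·v^T). A rank-one matrix u v^T satisfies K u = u (v·u) and kills the (3)-dimensional subspace v^⊥, so its characteristic polynomial is lambda^3 (lambda - v·u) with v·u = tr K = -1. Hence the eigenvalues of I - K are 1 (multiplicity 3) and 1 - (-1) = 2, so det(I - K) = 2. (Direct check: I - K =
[[1, -6, 0, -4],
 [0, -2, 0, -2],
 [0, -6, 1, -4],
 [0, 6, 0, 5]]
has determinant 2.) The finite-dimensional Fredholm alternative says: either (I - K) is invertible, or ker(I - K) ≠ {0} and then range(I - K) = ker((I - K)^*)^⊥, with dim ker(I - K) = dim ker((I - K)^*). Since det(I - K) ≠ 0, 1 is not an eigenvalue of K and ker(I - K) = {0}, so we are in the first case: for every y there is a unique x = (I - K)^(-1) y. Explicitly, by the Sherman–Morrison formula, (I - u v^T)^(-1) = I + u v^T/(1 - v·u), i.e. (I - K)^(-1) = I + K/(2).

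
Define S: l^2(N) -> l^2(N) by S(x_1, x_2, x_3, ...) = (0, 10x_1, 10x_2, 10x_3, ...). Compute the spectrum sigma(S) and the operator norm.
sigma(S) = closed disk {z in C : |z| ≤ 10}; ||S|| = 10

Note S = 10·U where U is the unit right shift (U x)_k = x_{k-1} (with x_0 := 0); so ||S|| = 10||U|| and sigma(S) = 10·sigma(U). ||S x||^2 = sum_{k≥1} |10x_k|^2 = 100||x||^2, so ||S|| = 10 and sigma(S) ⊂ {|z| ≤ 10}. For any |lambda| < 10, the equation (S - lambda I) x = 0 forces x_1 = 0, then 10x_k = lambda x_{k+1} ⇒ x = 0, so S has no eigenvalues. But (S - lambda I) is not surjective for |lambda| < 10: solving (S - lambda I) x = e_1 would require x_n proportional to (lambda/10)^(-n), which is not in l^2. So every |lambda| < 10 lies in the residual spectrum. The boundary |lambda| = 10 is in the approximate point spectrum (the spectrum is closed). Hence sigma(S) is the closed disk of radius 10.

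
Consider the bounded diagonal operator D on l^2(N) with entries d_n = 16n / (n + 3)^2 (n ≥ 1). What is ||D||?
||D|| = 4/3 (attained at n = 3)

For D diagonal, ||D|| = sup_n |d_n|. Treat f(x) = 16x / (x + 3)^2 for real x > 0. By the quotient rule, f'(x) = 16(3 - x)/(x + 3)^3, which is positive for x < 3 and negative for x > 3. So f has a unique maximum at x = 3, and since 3 is a positive integer, the supremum over n ≥ 1 is attained at n = 3: d_3 = 16·3/(3 + 3)^2 = 16·3/36 = 4/3. Hence ||D|| = 4/3.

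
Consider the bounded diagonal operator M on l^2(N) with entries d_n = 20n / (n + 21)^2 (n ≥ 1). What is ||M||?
||M|| = 5/21 (attained at n = 21)

For M diagonal, ||M|| = sup_n |d_n|. Treat f(x) = 20x / (x + 21)^2 for real x > 0. By the quotient rule, f'(x) = 20(21 - x)/(x + 21)^3, which is positive for x < 21 and negative for x > 21. So f has a unique maximum at x = 21, and since 21 is a positive integer, the supremum over n ≥ 1 is attained at n = 21: d_21 = 20·21/(21 + 21)^2 = 20·21/1764 = 5/21. Hence ||M|| = 5/21.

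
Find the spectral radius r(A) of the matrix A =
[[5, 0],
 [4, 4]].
r(A) = 5

The eigenvalues of A are the roots of its characteristic polynomial. With M = A (coefficients from the trace and determinant):
  p(λ) = det(λ I - M) = λ^2 - 9λ + 20.
For λ^2 - 9λ + 20 the discriminant is 1. It is a perfect square (1^2), so the roots are rational: λ = (9 ± 1)/2 = 5, 4.
Thus the eigenvalues (to 4 decimals) are 5 (modulus 5); 4 (modulus 4). The spectral radius is the largest modulus: r(A) = 5. (Cross-check: r(A) ≤ ||A||_2 ≈ 6.986; equality holds whenever A is normal, though it can also hold for some non-normal A.)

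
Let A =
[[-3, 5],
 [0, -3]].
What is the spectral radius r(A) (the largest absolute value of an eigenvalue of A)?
r(A) = 3

The eigenvalues of A are the roots of its characteristic polynomial. With M = A (coefficients from the trace and determinant):
  p(λ) = det(λ I - M) = λ^2 + 6λ + 9.
For λ^2 + 6λ + 9 the discriminant is 0. It is a perfect square (0^2), so the roots are rational: λ = (-6 ± 0)/2 = -3, -3.
Thus the eigenvalues (to 4 decimals) are -3 (modulus 3). The spectral radius is the largest modulus: r(A) = 3. (Cross-check: r(A) ≤ ||A||_2 ≈ 6.4051; equality holds whenever A is normal, though it can also hold for some non-normal A.)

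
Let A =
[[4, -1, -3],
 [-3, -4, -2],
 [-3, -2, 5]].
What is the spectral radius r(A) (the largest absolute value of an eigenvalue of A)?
r(A) ≈ 7.5061

The eigenvalues of A are the roots of its characteristic polynomial. With M = A (coefficients from the trace, the sum of principal 2x2 minors, and det A):
  p(λ) = det(λ I - M) = λ^3 - 5λ^2 - 32λ + 99.
No integer candidate from the rational root theorem (±divisors of 99) is a root, so the roots are irrational. The cubic discriminant is Δ = 226665 > 0, so there are three distinct real roots. p(-6) = -105 and p(-5) = 9 have opposite signs, so a root lies in (-6, -5); Newton's method refines it to λ ≈ -5.0948. p(2) = 23 and p(3) = -15 have opposite signs, so a root lies in (2, 3); Newton's method refines it to λ ≈ 2.5888. p(7) = -27 and p(8) = 35 have opposite signs, so a root lies in (7, 8); Newton's method refines it to λ ≈ 7.5061. Check (Vieta): the three roots sum to 5, matching tr M = 5.
Thus the eigenvalues (to 4 decimals) are -5.0948 (modulus 5.0948); 2.5888 (modulus 2.5888); 7.5061 (modulus 7.5061). The spectral radius is the largest modulus: r(A) ≈ 7.5061. (Cross-check: r(A) ≤ ||A||_2 ≈ 7.6953; equality holds whenever A is normal, though it can also hold for some non-normal A.)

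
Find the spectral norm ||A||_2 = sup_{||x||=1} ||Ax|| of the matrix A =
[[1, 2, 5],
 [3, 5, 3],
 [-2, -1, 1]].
||A||_2 ≈ 8.1106 (= sqrt(largest eigenvalue of A^T A))

||A||_2 = sigma_max(A) = sqrt(lambda_max(A^T A)). Form the symmetric matrix M = A^T A =
[[14, 19, 12],
 [19, 30, 24],
 [12, 24, 35]].
Its characteristic polynomial (trace, sum of principal 2x2 minors, determinant of M give the coefficients) is
  p(λ) = det(λ I - M) = λ^3 - 79λ^2 + 879λ - 625.
No integer candidate from the rational root theorem (±divisors of 625) is a root, so the roots are irrational. The cubic discriminant is Δ = 1643513600 > 0, so there are three distinct real roots. p(0) = -625 and p(1) = 176 have opposite signs, so a root lies in (0, 1); Newton's method refines it to λ ≈ 0.7628. p(12) = 275 and p(13) = -352 have opposite signs, so a root lies in (12, 13); Newton's method refines it to λ ≈ 12.455. p(65) = -2640 and p(66) = 761 have opposite signs, so a root lies in (65, 66); Newton's method refines it to λ ≈ 65.7821. Check (Vieta): the three roots sum to 79, matching tr M = 79.
So the eigenvalues of A^T A are ≈ 0.7628, 12.455, 65.7821 (all ≥ 0, as they must be for A^T A). The largest is λ_max ≈ 65.7821, hence ||A||_2 = sqrt(λ_max) ≈ 8.1106.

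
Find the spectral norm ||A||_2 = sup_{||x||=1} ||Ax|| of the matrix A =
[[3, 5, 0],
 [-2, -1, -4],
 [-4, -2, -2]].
||A||_2 ≈ 7.8421 (= sqrt(largest eigenvalue of A^T A))

||A||_2 = sigma_max(A) = sqrt(lambda_max(A^T A)). Form the symmetric matrix M = A^T A =
[[29, 25, 16],
 [25, 30, 8],
 [16, 8, 20]].
Its characteristic polynomial (trace, sum of principal 2x2 minors, determinant of M give the coefficients) is
  p(λ) = det(λ I - M) = λ^3 - 79λ^2 + 1105λ - 1764.
No integer candidate from the rational root theorem (±divisors of 1764) is a root, so the roots are irrational. The cubic discriminant is Δ = 1432378389 > 0, so there are three distinct real roots. p(1) = -737 and p(2) = 138 have opposite signs, so a root lies in (1, 2); Newton's method refines it to λ ≈ 1.8303. p(15) = 411 and p(16) = -212 have opposite signs, so a root lies in (15, 16); Newton's method refines it to λ ≈ 15.6712. p(61) = -1337 and p(62) = 1398 have opposite signs, so a root lies in (61, 62); Newton's method refines it to λ ≈ 61.4985. Check (Vieta): the three roots sum to 79, matching tr M = 79.
So the eigenvalues of A^T A are ≈ 1.8303, 15.6712, 61.4985 (all ≥ 0, as they must be for A^T A). The largest is λ_max ≈ 61.4985, hence ||A||_2 = sqrt(λ_max) ≈ 7.8421.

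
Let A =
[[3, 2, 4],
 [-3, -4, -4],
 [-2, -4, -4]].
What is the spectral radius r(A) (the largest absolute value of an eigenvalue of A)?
r(A) = (7 + sqrt(33))/2 ≈ 6.3723

The eigenvalues of A are the roots of its characteristic polynomial. With M = A (coefficients from the trace, the sum of principal 2x2 minors, and det A):
  p(λ) = det(λ I - M) = λ^3 + 5λ^2 - 10λ - 8.
By the rational root theorem any rational root is an integer divisor of 8. Testing λ = 2: p(2) = 8 + 20 - 20 - 8 = 0, so λ = 2 is a root. Dividing out (λ - 2) leaves p(λ) = (λ - 2)(λ^2 + 7λ + 4). For λ^2 + 7λ + 4 the discriminant is 33. It is nonnegative but not a perfect square, so the roots are real and irrational: λ = (-7 ± sqrt(33))/2 ≈ -0.6277, -6.3723.
Thus the eigenvalues (to 4 decimals) are -0.6277 (modulus 0.6277); -6.3723 (modulus 6.3723); 2 (modulus 2). The spectral radius is the largest modulus: r(A) = (7 + sqrt(33))/2 ≈ 6.3723. (Cross-check: r(A) ≤ ||A||_2 ≈ 10.1654; equality holds whenever A is normal, though it can also hold for some non-normal A.)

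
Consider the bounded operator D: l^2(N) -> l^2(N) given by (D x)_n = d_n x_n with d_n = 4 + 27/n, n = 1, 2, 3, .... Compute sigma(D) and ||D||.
sigma(D) = {4 + 27/n : n ≥ 1} ∪ {4}; ||D|| = 31

A bounded diagonal operator on l^2 with diagonal entries d_n has spectrum equal to the closure of {d_n : n ≥ 1}: every d_n is an eigenvalue (with eigenvector e_n), so {d_n} ⊂ sigma(D); the spectrum is closed, so its closure is too; and for lambda not in the closure, (D - lambda I) has bounded inverse (the diagonal entries 1/(d_n - lambda) are bounded). For our sequence d_n = 4 + 27/n, n = 1, 2, 3, ...:
  - {d_n} = {4 + 27/n : n ≥ 1}; the only limit point is 4
  - closure = {4 + 27/n : n ≥ 1} ∪ {4}
For the norm: a diagonal operator has ||D|| = sup_n |d_n|. Here d_n = 4 + 27/n is positive and decreasing, so sup_n |d_n| = d_1 = 4 + 27 = 31. So ||D|| = 31.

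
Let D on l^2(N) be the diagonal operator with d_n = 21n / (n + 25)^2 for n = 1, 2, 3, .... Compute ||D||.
||D|| = 21/100 (attained at n = 25)

For D diagonal, ||D|| = sup_n |d_n|. Treat f(x) = 21x / (x + 25)^2 for real x > 0. By the quotient rule, f'(x) = 21(25 - x)/(x + 25)^3, which is positive for x < 25 and negative for x > 25. So f has a unique maximum at x = 25, and since 25 is a positive integer, the supremum over n ≥ 1 is attained at n = 25: d_25 = 21·25/(25 + 25)^2 = 21·25/2500 = 21/100. Hence ||D|| = 21/100.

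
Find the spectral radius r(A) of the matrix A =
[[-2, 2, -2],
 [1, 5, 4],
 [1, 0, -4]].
r(A) ≈ 5.376

The eigenvalues of A are the roots of its characteristic polynomial. With M = A (coefficients from the trace, the sum of principal 2x2 minors, and det A):
  p(λ) = det(λ I - M) = λ^3 + λ^2 - 22λ - 66.
No integer candidate from the rational root theorem (±divisors of 66) is a root, so the roots are irrational. The cubic discriminant is Δ = -48136 < 0, so there is one real root and a complex-conjugate pair. p(5) = -26 and p(6) = 54 have opposite signs, so a root lies in (5, 6); Newton's method refines it to λ ≈ 5.376. Dividing out (λ - (5.376)) leaves approximately λ^2 + 6.376λ + 12.2769. For λ^2 + 6.376λ + 12.2769 the discriminant is -8.4547. It is negative, so the remaining roots are the complex-conjugate pair λ ≈ -3.188 ± 1.4538i. Their product equals the constant term, so |λ|^2 ≈ 12.2769 and |λ| ≈ 3.5038.
Thus the eigenvalues (to 4 decimals) are 5.376 (modulus 5.376); -3.188 ± 1.4538i (modulus 3.5038). The spectral radius is the largest modulus: r(A) ≈ 5.376. (Cross-check: r(A) ≤ ||A||_2 ≈ 7.0145; equality holds whenever A is normal, though it can also hold for some non-normal A.)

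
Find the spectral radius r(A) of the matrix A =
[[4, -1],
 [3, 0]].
r(A) = 3

The eigenvalues of A are the roots of its characteristic polynomial. With M = A (coefficients from the trace and determinant):
  p(λ) = det(λ I - M) = λ^2 - 4λ + 3.
For λ^2 - 4λ + 3 the discriminant is 4. It is a perfect square (2^2), so the roots are rational: λ = (4 ± 2)/2 = 3, 1.
Thus the eigenvalues (to 4 decimals) are 3 (modulus 3); 1 (modulus 1). The spectral radius is the largest modulus: r(A) = 3. (Cross-check: r(A) ≤ ||A||_2 ≈ 5.0645; equality holds whenever A is normal, though it can also hold for some non-normal A.)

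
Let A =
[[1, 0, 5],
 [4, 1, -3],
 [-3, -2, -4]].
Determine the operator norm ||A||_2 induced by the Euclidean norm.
||A||_2 ≈ 7.2157 (= sqrt(largest eigenvalue of A^T A))

||A||_2 = sigma_max(A) = sqrt(lambda_max(A^T A)). Form the symmetric matrix M = A^T A =
[[26, 10, 5],
 [10, 5, 5],
 [5, 5, 50]].
Its characteristic polynomial (trace, sum of principal 2x2 minors, determinant of M give the coefficients) is
  p(λ) = det(λ I - M) = λ^3 - 81λ^2 + 1530λ - 1225.
No integer candidate from the rational root theorem (±divisors of 1225) is a root, so the roots are irrational. The cubic discriminant is Δ = 1120415625 > 0, so there are three distinct real roots. p(0) = -1225 and p(1) = 225 have opposite signs, so a root lies in (0, 1); Newton's method refines it to λ ≈ 0.8374. p(28) = 63 and p(29) = -587 have opposite signs, so a root lies in (28, 29); Newton's method refines it to λ ≈ 28.0964. p(52) = -81 and p(53) = 1213 have opposite signs, so a root lies in (52, 53); Newton's method refines it to λ ≈ 52.0662. Check (Vieta): the three roots sum to 81, matching tr M = 81.
So the eigenvalues of A^T A are ≈ 0.8374, 28.0964, 52.0662 (all ≥ 0, as they must be for A^T A). The largest is λ_max ≈ 52.0662, hence ||A||_2 = sqrt(λ_max) ≈ 7.2157.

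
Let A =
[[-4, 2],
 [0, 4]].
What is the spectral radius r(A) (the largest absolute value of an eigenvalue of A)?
r(A) = 4

The eigenvalues of A are the roots of its characteristic polynomial. With M = A (coefficients from the trace and determinant):
  p(λ) = det(λ I - M) = λ^2 - 16.
For λ^2 - 16 the discriminant is 64. It is a perfect square (8^2), so the roots are rational: λ = (0 ± 8)/2 = 4, -4.
Thus the eigenvalues (to 4 decimals) are 4 (modulus 4); -4 (modulus 4). The spectral radius is the largest modulus: r(A) = 4. (Cross-check: r(A) ≤ ||A||_2 ≈ 5.1231; equality holds whenever A is normal, though it can also hold for some non-normal A.)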